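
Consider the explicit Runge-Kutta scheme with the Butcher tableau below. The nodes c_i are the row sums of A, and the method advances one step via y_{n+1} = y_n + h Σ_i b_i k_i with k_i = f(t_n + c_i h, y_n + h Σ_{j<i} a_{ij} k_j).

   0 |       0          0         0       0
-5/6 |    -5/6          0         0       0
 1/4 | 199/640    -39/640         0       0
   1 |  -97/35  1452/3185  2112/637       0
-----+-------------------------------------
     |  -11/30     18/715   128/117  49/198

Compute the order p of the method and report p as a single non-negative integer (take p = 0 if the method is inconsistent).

b = (-11/30, 18/715, 128/117, 49/198)
c = (0, -5/6, 1/4, 1)
Ac = (0, 0, 13/256, 22/49)
Σ b_i: (-11/30)·1 + 18/715·1 + 128/117·1 + 49/198·1 = 1 ✓
b·c: 18/715·(-5/6) + 128/117·1/4 + 49/198·1 = 1/2 ✓
b·c²: 18/715·25/36 + 128/117·1/16 + 49/198·1 = 1/3 ✓
b·Ac: 128/117·13/256 + 49/198·22/49 = 1/6 ✓
b·c³: 18/715·(-125/216) + 128/117·1/64 + 49/198·1 = 1/4 ✓
b·(c∘Ac): 128/117·13/1024 + 49/198·22/49 = 1/8 ✓
b·Ac²: 128/117·(-65/1536) + 49/198·11/21 = 1/12 ✓
b·A²c: 49/198·33/196 = 1/24 ✓; 4 stages ⇒ order 4.

4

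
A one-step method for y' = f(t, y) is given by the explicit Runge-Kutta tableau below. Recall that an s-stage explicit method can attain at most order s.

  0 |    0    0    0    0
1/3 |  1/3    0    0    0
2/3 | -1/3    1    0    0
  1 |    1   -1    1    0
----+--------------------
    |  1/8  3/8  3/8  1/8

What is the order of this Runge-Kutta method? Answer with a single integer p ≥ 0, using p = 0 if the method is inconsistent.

b = (1/8, 3/8, 3/8, 1/8)
c = (0, 1/3, 2/3, 1)
Ac = (0, 0, 1/3, 1/3)
Σ b_i: 1/8·1 + 3/8·1 + 3/8·1 + 1/8·1 = 1 ✓
b·c: 3/8·1/3 + 3/8·2/3 + 1/8·1 = 1/2 ✓
b·c²: 3/8·1/9 + 3/8·4/9 + 1/8·1 = 1/3 ✓
b·Ac: 3/8·1/3 + 1/8·1/3 = 1/6 ✓
b·c³: 3/8·1/27 + 3/8·8/27 + 1/8·1 = 1/4 ✓
b·(c∘Ac): 3/8·2/9 + 1/8·1/3 = 1/8 ✓
b·Ac²: 3/8·1/9 + 1/8·1/3 = 1/12 ✓
b·A²c: 1/8·1/3 = 1/24 ✓; 4 stages ⇒ order 4.

4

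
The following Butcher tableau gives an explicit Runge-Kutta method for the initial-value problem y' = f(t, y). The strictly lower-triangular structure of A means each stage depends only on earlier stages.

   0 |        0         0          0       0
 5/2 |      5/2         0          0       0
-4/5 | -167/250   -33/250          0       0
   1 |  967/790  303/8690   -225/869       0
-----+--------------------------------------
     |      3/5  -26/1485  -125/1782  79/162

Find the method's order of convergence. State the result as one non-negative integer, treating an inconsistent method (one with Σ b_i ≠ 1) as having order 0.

b = (3/5, -26/1485, -125/1782, 79/162)
c = (0, 5/2, -4/5, 1)
Ac = (0, 0, -33/100, 93/316)
Σ b_i: 3/5·1 + (-26/1485)·1 + (-125/1782)·1 + 79/162·1 = 1 ✓
b·c: (-26/1485)·5/2 + (-125/1782)·(-4/5) + 79/162·1 = 1/2 ✓
b·c²: (-26/1485)·25/4 + (-125/1782)·16/25 + 79/162·1 = 1/3 ✓
b·Ac: (-125/1782)·(-33/100) + 79/162·93/316 = 1/6 ✓
b·c³: (-26/1485)·125/8 + (-125/1782)·(-64/125) + 79/162·1 = 1/4 ✓
b·(c∘Ac): (-125/1782)·33/125 + 79/162·93/316 = 1/8 ✓
b·Ac²: (-125/1782)·(-33/40) + 79/162·33/632 = 1/12 ✓
b·A²c: 79/162·27/316 = 1/24 ✓; 4 stages ⇒ order 4.

4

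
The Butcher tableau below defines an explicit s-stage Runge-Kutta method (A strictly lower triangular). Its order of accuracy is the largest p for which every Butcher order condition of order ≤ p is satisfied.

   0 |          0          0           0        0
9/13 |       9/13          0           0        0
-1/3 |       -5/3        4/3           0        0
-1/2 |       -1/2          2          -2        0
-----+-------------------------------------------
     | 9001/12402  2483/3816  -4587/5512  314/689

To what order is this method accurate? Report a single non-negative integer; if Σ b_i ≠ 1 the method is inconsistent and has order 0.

3

b = (9001/12402, 2483/3816, -4587/5512, 314/689)
c = (0, 9/13, -1/3, -1/2)
Ac = (0, 0, 12/13, 80/39)
Σ b_i: 9001/12402·1 + 2483/3816·1 + (-4587/5512)·1 + 314/689·1 = 1 ✓
b·c: 2483/3816·9/13 + (-4587/5512)·(-1/3) + 314/689·(-1/2) = 1/2 ✓
b·c²: 2483/3816·81/169 + (-4587/5512)·1/9 + 314/689·1/4 = 1/3 ✓
b·Ac: (-4587/5512)·12/13 + 314/689·80/39 = 1/6 ✓
b·c³: 2483/3816·729/2197 + (-4587/5512)·(-1/27) + 314/689·(-1/8) = 61189/322452 ≠ 1/4 ⇒ order 3.
b·(c∘Ac): (-4587/5512)·(-4/13) + 314/689·(-40/39) = -11359/53742 ≠ 1/8
b·Ac²: (-4587/5512)·108/169 + 314/689·1120/1521 = -31637/161226 ≠ 1/12
b·A²c: 314/689·(-24/13) = -7536/8957 ≠ 1/24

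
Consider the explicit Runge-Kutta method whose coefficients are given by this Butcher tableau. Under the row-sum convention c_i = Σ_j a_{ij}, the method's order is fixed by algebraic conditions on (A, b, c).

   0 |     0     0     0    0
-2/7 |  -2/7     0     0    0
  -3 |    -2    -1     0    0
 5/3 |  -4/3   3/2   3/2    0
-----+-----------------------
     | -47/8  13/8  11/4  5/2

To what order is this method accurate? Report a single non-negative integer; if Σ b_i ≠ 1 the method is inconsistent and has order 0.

b = (-47/8, 13/8, 11/4, 5/2)
c = (0, -2/7, -3, 5/3)
Ac = (0, 0, 2/7, -69/14)
Σ b_i: (-47/8)·1 + 13/8·1 + 11/4·1 + 5/2·1 = 1 ✓
b·c: 13/8·(-2/7) + 11/4·(-3) + 5/2·5/3 = -191/42 ≠ 1/2 ⇒ order 1.

1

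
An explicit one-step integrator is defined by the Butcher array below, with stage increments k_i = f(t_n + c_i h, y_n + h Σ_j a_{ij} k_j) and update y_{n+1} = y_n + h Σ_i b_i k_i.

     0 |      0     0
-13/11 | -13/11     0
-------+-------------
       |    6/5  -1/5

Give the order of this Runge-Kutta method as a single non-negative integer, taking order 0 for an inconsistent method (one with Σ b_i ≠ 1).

b = (6/5, -1/5)
c = (0, -13/11)
Σ b_i: 6/5·1 + (-1/5)·1 = 1 ✓
b·c: (-1/5)·(-13/11) = 13/55 ≠ 1/2 ⇒ order 1.

1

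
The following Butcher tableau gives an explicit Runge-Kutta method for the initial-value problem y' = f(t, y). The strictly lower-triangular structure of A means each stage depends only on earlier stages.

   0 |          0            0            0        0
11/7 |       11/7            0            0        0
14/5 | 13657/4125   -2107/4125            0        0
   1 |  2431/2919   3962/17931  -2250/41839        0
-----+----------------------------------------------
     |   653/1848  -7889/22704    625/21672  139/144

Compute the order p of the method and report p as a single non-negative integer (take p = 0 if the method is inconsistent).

b = (653/1848, -7889/22704, 625/21672, 139/144)
c = (0, 11/7, 14/5, 1)
Ac = (0, 0, -301/375, 82/417)
Σ b_i: 653/1848·1 + (-7889/22704)·1 + 625/21672·1 + 139/144·1 = 1 ✓
b·c: (-7889/22704)·11/7 + 625/21672·14/5 + 139/144·1 = 1/2 ✓
b·c²: (-7889/22704)·121/49 + 625/21672·196/25 + 139/144·1 = 1/3 ✓
b·Ac: 625/21672·(-301/375) + 139/144·82/417 = 1/6 ✓
b·c³: (-7889/22704)·1331/343 + 625/21672·2744/125 + 139/144·1 = 1/4 ✓
b·(c∘Ac): 625/21672·(-4214/1875) + 139/144·82/417 = 1/8 ✓
b·Ac²: 625/21672·(-473/375) + 139/144·362/2919 = 1/12 ✓
b·A²c: 139/144·6/139 = 1/24 ✓; 4 stages ⇒ order 4.

4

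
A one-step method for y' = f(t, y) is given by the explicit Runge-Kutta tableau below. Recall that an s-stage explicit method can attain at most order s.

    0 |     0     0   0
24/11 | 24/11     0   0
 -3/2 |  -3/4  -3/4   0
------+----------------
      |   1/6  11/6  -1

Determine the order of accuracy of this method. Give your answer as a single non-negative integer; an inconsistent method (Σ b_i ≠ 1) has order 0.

1

b = (1/6, 11/6, -1)
c = (0, 24/11, -3/2)
Ac = (0, 0, -18/11)
Σ b_i: 1/6·1 + 11/6·1 + (-1)·1 = 1 ✓
b·c: 11/6·24/11 + (-1)·(-3/2) = 11/2 ≠ 1/2 ⇒ order 1.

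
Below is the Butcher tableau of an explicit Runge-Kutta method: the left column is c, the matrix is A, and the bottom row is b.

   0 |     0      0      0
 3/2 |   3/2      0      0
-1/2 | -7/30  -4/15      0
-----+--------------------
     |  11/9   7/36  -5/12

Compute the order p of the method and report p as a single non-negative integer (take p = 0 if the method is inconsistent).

3

b = (11/9, 7/36, -5/12)
c = (0, 3/2, -1/2)
Ac = (0, 0, -2/5)
Σ b_i: 11/9·1 + 7/36·1 + (-5/12)·1 = 1 ✓
b·c: 7/36·3/2 + (-5/12)·(-1/2) = 1/2 ✓
b·c²: 7/36·9/4 + (-5/12)·1/4 = 1/3 ✓
b·Ac: (-5/12)·(-2/5) = 1/6 ✓; 3 stages ⇒ order 3.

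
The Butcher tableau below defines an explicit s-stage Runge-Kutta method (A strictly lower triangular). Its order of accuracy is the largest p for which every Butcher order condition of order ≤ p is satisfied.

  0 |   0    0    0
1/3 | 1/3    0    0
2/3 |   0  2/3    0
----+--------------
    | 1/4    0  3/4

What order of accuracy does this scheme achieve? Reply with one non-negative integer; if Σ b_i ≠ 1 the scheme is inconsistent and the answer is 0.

b = (1/4, 0, 3/4)
c = (0, 1/3, 2/3)
Ac = (0, 0, 2/9)
Σ b_i: 1/4·1 + 3/4·1 = 1 ✓
b·c: 3/4·2/3 = 1/2 ✓
b·c²: 3/4·4/9 = 1/3 ✓
b·Ac: 3/4·2/9 = 1/6 ✓; 3 stages ⇒ order 3.

3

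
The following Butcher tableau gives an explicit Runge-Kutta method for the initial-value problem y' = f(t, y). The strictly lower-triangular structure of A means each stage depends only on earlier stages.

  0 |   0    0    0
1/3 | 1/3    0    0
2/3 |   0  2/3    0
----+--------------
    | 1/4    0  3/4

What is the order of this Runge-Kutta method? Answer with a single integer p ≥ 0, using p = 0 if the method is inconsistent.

3

b = (1/4, 0, 3/4)
c = (0, 1/3, 2/3)
Ac = (0, 0, 2/9)
Σ b_i: 1/4·1 + 3/4·1 = 1 ✓
b·c: 3/4·2/3 = 1/2 ✓
b·c²: 3/4·4/9 = 1/3 ✓
b·Ac: 3/4·2/9 = 1/6 ✓; 3 stages ⇒ order 3.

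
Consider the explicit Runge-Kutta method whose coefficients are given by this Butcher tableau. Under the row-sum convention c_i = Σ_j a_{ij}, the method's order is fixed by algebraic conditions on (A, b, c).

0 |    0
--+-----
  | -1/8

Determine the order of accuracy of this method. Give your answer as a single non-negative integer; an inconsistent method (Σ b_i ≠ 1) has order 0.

0

b = (-1/8)
c = (0)
Σ b_i: (-1/8)·1 = -1/8 ≠ 1 ⇒ order 0.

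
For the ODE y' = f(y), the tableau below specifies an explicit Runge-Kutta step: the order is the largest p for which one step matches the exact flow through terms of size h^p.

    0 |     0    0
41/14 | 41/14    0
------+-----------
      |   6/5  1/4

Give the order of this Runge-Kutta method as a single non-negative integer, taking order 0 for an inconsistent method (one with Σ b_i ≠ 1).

0

b = (6/5, 1/4)
c = (0, 41/14)
Σ b_i: 6/5·1 + 1/4·1 = 29/20 ≠ 1 ⇒ order 0.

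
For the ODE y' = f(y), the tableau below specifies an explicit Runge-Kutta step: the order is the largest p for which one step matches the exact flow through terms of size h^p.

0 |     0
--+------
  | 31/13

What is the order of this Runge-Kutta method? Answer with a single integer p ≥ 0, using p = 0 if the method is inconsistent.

0

b = (31/13)
c = (0)
Σ b_i: 31/13·1 = 31/13 ≠ 1 ⇒ order 0.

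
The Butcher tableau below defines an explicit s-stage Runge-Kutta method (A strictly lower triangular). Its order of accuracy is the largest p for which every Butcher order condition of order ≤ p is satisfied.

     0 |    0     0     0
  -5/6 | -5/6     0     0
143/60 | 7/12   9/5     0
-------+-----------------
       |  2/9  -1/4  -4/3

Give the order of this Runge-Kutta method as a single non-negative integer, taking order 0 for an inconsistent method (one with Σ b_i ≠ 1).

b = (2/9, -1/4, -4/3)
c = (0, -5/6, 143/60)
Ac = (0, 0, -3/2)
Σ b_i: 2/9·1 + (-1/4)·1 + (-4/3)·1 = -49/36 ≠ 1 ⇒ order 0.

0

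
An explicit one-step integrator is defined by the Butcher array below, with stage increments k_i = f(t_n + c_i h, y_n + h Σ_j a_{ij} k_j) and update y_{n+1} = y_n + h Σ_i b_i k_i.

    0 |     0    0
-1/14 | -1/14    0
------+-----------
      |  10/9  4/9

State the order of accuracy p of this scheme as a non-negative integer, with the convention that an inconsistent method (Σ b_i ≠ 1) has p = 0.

b = (10/9, 4/9)
c = (0, -1/14)
Σ b_i: 10/9·1 + 4/9·1 = 14/9 ≠ 1 ⇒ order 0.

0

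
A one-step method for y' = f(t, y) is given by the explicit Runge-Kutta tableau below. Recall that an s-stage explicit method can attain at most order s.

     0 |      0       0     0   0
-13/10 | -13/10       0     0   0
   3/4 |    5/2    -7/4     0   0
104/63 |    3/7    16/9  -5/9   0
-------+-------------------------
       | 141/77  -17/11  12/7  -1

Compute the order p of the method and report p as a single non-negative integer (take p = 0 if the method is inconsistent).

b = (141/77, -17/11, 12/7, -1)
c = (0, -13/10, 3/4, 104/63)
Ac = (0, 0, 91/40, -491/180)
Σ b_i: 141/77·1 + (-17/11)·1 + 12/7·1 + (-1)·1 = 1 ✓
b·c: (-17/11)·(-13/10) + 12/7·3/4 + (-1)·104/63 = 11393/6930 ≠ 1/2 ⇒ order 1.

1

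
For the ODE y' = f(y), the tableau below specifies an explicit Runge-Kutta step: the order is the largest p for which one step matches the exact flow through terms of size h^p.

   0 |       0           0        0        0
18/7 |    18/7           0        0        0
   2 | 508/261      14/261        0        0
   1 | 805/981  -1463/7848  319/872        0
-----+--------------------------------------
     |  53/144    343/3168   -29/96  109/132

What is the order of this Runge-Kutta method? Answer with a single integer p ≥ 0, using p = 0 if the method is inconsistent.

b = (53/144, 343/3168, -29/96, 109/132)
c = (0, 18/7, 2, 1)
Ac = (0, 0, 4/29, 55/218)
Σ b_i: 53/144·1 + 343/3168·1 + (-29/96)·1 + 109/132·1 = 1 ✓
b·c: 343/3168·18/7 + (-29/96)·2 + 109/132·1 = 1/2 ✓
b·c²: 343/3168·324/49 + (-29/96)·4 + 109/132·1 = 1/3 ✓
b·Ac: (-29/96)·4/29 + 109/132·55/218 = 1/6 ✓
b·c³: 343/3168·5832/343 + (-29/96)·8 + 109/132·1 = 1/4 ✓
b·(c∘Ac): (-29/96)·8/29 + 109/132·55/218 = 1/8 ✓
b·Ac²: (-29/96)·72/203 + 109/132·176/763 = 1/12 ✓
b·A²c: 109/132·11/218 = 1/24 ✓; 4 stages ⇒ order 4.

4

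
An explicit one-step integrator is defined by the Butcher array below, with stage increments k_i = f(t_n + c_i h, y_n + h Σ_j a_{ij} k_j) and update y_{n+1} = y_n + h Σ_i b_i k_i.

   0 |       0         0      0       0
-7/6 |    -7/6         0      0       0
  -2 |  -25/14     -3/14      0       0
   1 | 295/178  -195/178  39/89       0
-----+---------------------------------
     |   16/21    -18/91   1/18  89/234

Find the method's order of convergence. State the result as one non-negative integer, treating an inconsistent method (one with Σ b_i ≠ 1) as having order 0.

b = (16/21, -18/91, 1/18, 89/234)
c = (0, -7/6, -2, 1)
Ac = (0, 0, 1/4, 143/356)
Σ b_i: 16/21·1 + (-18/91)·1 + 1/18·1 + 89/234·1 = 1 ✓
b·c: (-18/91)·(-7/6) + 1/18·(-2) + 89/234·1 = 1/2 ✓
b·c²: (-18/91)·49/36 + 1/18·4 + 89/234·1 = 1/3 ✓
b·Ac: 1/18·1/4 + 89/234·143/356 = 1/6 ✓
b·c³: (-18/91)·(-343/216) + 1/18·(-8) + 89/234·1 = 1/4 ✓
b·(c∘Ac): 1/18·(-1/2) + 89/234·143/356 = 1/8 ✓
b·Ac²: 1/18·(-7/24) + 89/234·559/2136 = 1/12 ✓
b·A²c: 89/234·39/356 = 1/24 ✓; 4 stages ⇒ order 4.

4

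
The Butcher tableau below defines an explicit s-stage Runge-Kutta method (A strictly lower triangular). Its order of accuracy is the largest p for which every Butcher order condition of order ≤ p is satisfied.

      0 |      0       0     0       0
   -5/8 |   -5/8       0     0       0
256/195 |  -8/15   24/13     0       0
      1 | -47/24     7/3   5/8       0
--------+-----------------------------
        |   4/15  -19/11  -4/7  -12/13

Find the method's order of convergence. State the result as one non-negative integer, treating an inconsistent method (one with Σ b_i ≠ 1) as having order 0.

0

b = (4/15, -19/11, -4/7, -12/13)
c = (0, -5/8, 256/195, 1)
Ac = (0, 0, -15/13, -199/312)
Σ b_i: 4/15·1 + (-19/11)·1 + (-4/7)·1 + (-12/13)·1 = -44371/15015 ≠ 1 ⇒ order 0.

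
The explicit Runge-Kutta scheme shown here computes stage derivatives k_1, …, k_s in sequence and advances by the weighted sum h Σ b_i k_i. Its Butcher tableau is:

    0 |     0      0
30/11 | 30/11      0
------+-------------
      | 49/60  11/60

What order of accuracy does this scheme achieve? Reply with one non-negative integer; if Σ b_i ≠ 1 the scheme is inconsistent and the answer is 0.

2

b = (49/60, 11/60)
c = (0, 30/11)
Σ b_i: 49/60·1 + 11/60·1 = 1 ✓
b·c: 11/60·30/11 = 1/2 ✓; 2 stages ⇒ order 2.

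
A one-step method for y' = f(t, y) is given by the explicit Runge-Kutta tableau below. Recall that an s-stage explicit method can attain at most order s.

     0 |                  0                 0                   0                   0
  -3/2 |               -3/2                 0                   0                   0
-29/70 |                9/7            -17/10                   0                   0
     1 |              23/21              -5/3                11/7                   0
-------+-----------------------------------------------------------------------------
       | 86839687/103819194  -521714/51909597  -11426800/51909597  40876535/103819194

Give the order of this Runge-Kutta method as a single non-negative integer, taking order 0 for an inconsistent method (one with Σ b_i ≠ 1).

3

b = (86839687/103819194, -521714/51909597, -11426800/51909597, 40876535/103819194)
c = (0, -3/2, -29/70, 1)
Ac = (0, 0, 51/20, 453/245)
Σ b_i: 86839687/103819194·1 + (-521714/51909597)·1 + (-11426800/51909597)·1 + 40876535/103819194·1 = 1 ✓
b·c: (-521714/51909597)·(-3/2) + (-11426800/51909597)·(-29/70) + 40876535/103819194·1 = 1/2 ✓
b·c²: (-521714/51909597)·9/4 + (-11426800/51909597)·841/4900 + 40876535/103819194·1 = 1/3 ✓
b·Ac: (-11426800/51909597)·51/20 + 40876535/103819194·453/245 = 1/6 ✓
b·c³: (-521714/51909597)·(-27/8) + (-11426800/51909597)·(-24389/343000) + 40876535/103819194·1 = 1073872537/2422447860 ≠ 1/4 ⇒ order 3.
b·(c∘Ac): (-11426800/51909597)·(-1479/1400) + 40876535/103819194·453/245 = 33241025/34606398 ≠ 1/8
b·Ac²: (-11426800/51909597)·(-153/40) + 40876535/103819194·(-59687/17150) = -3839306741/7267343580 ≠ 1/12
b·A²c: 40876535/103819194·561/140 = 218397487/138425592 ≠ 1/24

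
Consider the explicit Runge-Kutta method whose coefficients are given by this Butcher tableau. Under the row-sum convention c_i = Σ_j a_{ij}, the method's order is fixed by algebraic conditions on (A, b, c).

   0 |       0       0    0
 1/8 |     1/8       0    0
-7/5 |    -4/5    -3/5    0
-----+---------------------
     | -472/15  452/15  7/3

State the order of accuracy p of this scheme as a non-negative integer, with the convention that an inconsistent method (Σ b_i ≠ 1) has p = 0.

b = (-472/15, 452/15, 7/3)
c = (0, 1/8, -7/5)
Ac = (0, 0, -3/40)
Σ b_i: (-472/15)·1 + 452/15·1 + 7/3·1 = 1 ✓
b·c: 452/15·1/8 + 7/3·(-7/5) = 1/2 ✓
b·c²: 452/15·1/64 + 7/3·49/25 = 6053/1200 ≠ 1/3 ⇒ order 2.
b·Ac: 7/3·(-3/40) = -7/40 ≠ 1/6

2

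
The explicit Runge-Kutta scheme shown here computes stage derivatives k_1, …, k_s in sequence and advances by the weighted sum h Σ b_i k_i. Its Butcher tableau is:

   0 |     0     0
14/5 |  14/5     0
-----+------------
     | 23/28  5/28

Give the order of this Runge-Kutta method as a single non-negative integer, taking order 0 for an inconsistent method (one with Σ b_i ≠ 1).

2

b = (23/28, 5/28)
c = (0, 14/5)
Σ b_i: 23/28·1 + 5/28·1 = 1 ✓
b·c: 5/28·14/5 = 1/2 ✓; 2 stages ⇒ order 2.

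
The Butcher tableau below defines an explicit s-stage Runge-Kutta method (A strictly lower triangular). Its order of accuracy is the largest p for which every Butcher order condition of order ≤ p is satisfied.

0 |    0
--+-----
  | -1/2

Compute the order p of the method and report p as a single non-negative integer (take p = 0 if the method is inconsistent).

b = (-1/2)
c = (0)
Σ b_i: (-1/2)·1 = -1/2 ≠ 1 ⇒ order 0.

0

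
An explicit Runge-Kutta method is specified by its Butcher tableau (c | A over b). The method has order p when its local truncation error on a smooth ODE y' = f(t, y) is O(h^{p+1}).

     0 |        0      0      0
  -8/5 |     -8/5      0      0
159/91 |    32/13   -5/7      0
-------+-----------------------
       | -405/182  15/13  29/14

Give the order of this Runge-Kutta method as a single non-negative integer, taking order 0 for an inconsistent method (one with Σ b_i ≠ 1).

1

b = (-405/182, 15/13, 29/14)
c = (0, -8/5, 159/91)
Ac = (0, 0, 8/7)
Σ b_i: (-405/182)·1 + 15/13·1 + 29/14·1 = 1 ✓
b·c: 15/13·(-8/5) + 29/14·159/91 = 2259/1274 ≠ 1/2 ⇒ order 1.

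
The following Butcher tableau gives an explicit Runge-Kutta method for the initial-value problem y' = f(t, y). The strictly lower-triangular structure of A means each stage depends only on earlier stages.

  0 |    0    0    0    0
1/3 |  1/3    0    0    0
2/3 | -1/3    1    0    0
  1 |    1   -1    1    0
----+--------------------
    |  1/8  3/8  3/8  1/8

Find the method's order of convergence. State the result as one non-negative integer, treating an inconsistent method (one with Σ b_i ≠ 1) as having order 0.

b = (1/8, 3/8, 3/8, 1/8)
c = (0, 1/3, 2/3, 1)
Ac = (0, 0, 1/3, 1/3)
Σ b_i: 1/8·1 + 3/8·1 + 3/8·1 + 1/8·1 = 1 ✓
b·c: 3/8·1/3 + 3/8·2/3 + 1/8·1 = 1/2 ✓
b·c²: 3/8·1/9 + 3/8·4/9 + 1/8·1 = 1/3 ✓
b·Ac: 3/8·1/3 + 1/8·1/3 = 1/6 ✓
b·c³: 3/8·1/27 + 3/8·8/27 + 1/8·1 = 1/4 ✓
b·(c∘Ac): 3/8·2/9 + 1/8·1/3 = 1/8 ✓
b·Ac²: 3/8·1/9 + 1/8·1/3 = 1/12 ✓
b·A²c: 1/8·1/3 = 1/24 ✓; 4 stages ⇒ order 4.

4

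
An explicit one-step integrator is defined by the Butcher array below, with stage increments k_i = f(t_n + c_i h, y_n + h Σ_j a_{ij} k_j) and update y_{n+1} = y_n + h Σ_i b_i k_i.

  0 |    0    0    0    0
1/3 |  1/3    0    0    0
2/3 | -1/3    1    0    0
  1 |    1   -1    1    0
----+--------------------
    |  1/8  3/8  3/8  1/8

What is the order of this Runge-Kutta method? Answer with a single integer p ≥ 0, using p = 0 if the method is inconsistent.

4

b = (1/8, 3/8, 3/8, 1/8)
c = (0, 1/3, 2/3, 1)
Ac = (0, 0, 1/3, 1/3)
Σ b_i: 1/8·1 + 3/8·1 + 3/8·1 + 1/8·1 = 1 ✓
b·c: 3/8·1/3 + 3/8·2/3 + 1/8·1 = 1/2 ✓
b·c²: 3/8·1/9 + 3/8·4/9 + 1/8·1 = 1/3 ✓
b·Ac: 3/8·1/3 + 1/8·1/3 = 1/6 ✓
b·c³: 3/8·1/27 + 3/8·8/27 + 1/8·1 = 1/4 ✓
b·(c∘Ac): 3/8·2/9 + 1/8·1/3 = 1/8 ✓
b·Ac²: 3/8·1/9 + 1/8·1/3 = 1/12 ✓
b·A²c: 1/8·1/3 = 1/24 ✓; 4 stages ⇒ order 4.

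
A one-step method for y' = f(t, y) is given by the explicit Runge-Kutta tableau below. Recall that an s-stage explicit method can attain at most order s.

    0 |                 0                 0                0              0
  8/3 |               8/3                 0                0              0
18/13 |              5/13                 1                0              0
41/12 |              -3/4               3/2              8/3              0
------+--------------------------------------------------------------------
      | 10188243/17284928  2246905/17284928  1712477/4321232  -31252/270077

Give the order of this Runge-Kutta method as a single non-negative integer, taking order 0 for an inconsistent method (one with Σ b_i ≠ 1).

b = (10188243/17284928, 2246905/17284928, 1712477/4321232, -31252/270077)
c = (0, 8/3, 18/13, 41/12)
Ac = (0, 0, 8/3, 100/13)
Σ b_i: 10188243/17284928·1 + 2246905/17284928·1 + 1712477/4321232·1 + (-31252/270077)·1 = 1 ✓
b·c: 2246905/17284928·8/3 + 1712477/4321232·18/13 + (-31252/270077)·41/12 = 1/2 ✓
b·c²: 2246905/17284928·64/9 + 1712477/4321232·324/169 + (-31252/270077)·1681/144 = 1/3 ✓
b·Ac: 1712477/4321232·8/3 + (-31252/270077)·100/13 = 1/6 ✓
b·c³: 2246905/17284928·512/27 + 1712477/4321232·5832/2197 + (-31252/270077)·68921/1728 = -555268139/505584144 ≠ 1/4 ⇒ order 3.
b·(c∘Ac): 1712477/4321232·48/13 + (-31252/270077)·1025/39 = -1278539/810231 ≠ 1/8
b·Ac²: 1712477/4321232·64/9 + (-31252/270077)·8000/507 = 31352804/31599009 ≠ 1/12
b·A²c: (-31252/270077)·64/9 = -2000128/2430693 ≠ 1/24

3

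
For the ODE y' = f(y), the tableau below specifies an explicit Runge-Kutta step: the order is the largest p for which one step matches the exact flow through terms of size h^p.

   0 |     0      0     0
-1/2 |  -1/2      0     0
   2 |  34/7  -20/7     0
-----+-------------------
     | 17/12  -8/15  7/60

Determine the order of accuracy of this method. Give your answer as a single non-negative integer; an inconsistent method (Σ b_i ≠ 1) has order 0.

b = (17/12, -8/15, 7/60)
c = (0, -1/2, 2)
Ac = (0, 0, 10/7)
Σ b_i: 17/12·1 + (-8/15)·1 + 7/60·1 = 1 ✓
b·c: (-8/15)·(-1/2) + 7/60·2 = 1/2 ✓
b·c²: (-8/15)·1/4 + 7/60·4 = 1/3 ✓
b·Ac: 7/60·10/7 = 1/6 ✓; 3 stages ⇒ order 3.

3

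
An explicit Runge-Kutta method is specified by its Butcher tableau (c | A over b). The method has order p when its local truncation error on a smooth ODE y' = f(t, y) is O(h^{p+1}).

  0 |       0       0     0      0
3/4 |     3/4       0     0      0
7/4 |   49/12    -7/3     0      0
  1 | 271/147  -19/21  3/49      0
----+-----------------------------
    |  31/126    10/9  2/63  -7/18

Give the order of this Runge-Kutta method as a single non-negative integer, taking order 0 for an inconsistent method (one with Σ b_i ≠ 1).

4

b = (31/126, 10/9, 2/63, -7/18)
c = (0, 3/4, 7/4, 1)
Ac = (0, 0, -7/4, -4/7)
Σ b_i: 31/126·1 + 10/9·1 + 2/63·1 + (-7/18)·1 = 1 ✓
b·c: 10/9·3/4 + 2/63·7/4 + (-7/18)·1 = 1/2 ✓
b·c²: 10/9·9/16 + 2/63·49/16 + (-7/18)·1 = 1/3 ✓
b·Ac: 2/63·(-7/4) + (-7/18)·(-4/7) = 1/6 ✓
b·c³: 10/9·27/64 + 2/63·343/64 + (-7/18)·1 = 1/4 ✓
b·(c∘Ac): 2/63·(-49/16) + (-7/18)·(-4/7) = 1/8 ✓
b·Ac²: 2/63·(-21/16) + (-7/18)·(-9/28) = 1/12 ✓
b·A²c: (-7/18)·(-3/28) = 1/24 ✓; 4 stages ⇒ order 4.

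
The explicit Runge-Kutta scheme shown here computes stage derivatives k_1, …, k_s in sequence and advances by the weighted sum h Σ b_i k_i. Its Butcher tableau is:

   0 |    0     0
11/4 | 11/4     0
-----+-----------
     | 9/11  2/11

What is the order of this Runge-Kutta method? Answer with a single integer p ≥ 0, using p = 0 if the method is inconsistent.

2

b = (9/11, 2/11)
c = (0, 11/4)
Σ b_i: 9/11·1 + 2/11·1 = 1 ✓
b·c: 2/11·11/4 = 1/2 ✓; 2 stages ⇒ order 2.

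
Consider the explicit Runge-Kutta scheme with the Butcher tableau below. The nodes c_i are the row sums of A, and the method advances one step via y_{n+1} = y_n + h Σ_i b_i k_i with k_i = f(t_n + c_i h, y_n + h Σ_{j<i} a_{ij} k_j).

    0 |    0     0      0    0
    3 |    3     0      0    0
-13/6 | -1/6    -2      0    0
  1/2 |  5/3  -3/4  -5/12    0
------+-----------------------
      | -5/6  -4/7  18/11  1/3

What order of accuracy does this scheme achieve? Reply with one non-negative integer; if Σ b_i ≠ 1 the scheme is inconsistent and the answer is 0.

b = (-5/6, -4/7, 18/11, 1/3)
c = (0, 3, -13/6, 1/2)
Ac = (0, 0, -6, -97/72)
Σ b_i: (-5/6)·1 + (-4/7)·1 + 18/11·1 + 1/3·1 = 87/154 ≠ 1 ⇒ order 0.

0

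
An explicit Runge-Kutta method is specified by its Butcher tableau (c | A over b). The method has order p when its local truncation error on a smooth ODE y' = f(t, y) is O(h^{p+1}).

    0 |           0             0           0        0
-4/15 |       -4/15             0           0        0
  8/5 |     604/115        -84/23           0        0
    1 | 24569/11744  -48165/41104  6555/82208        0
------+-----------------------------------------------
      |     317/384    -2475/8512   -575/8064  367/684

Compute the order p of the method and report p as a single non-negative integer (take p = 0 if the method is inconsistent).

b = (317/384, -2475/8512, -575/8064, 367/684)
c = (0, -4/15, 8/5, 1)
Ac = (0, 0, 112/115, 323/734)
Σ b_i: 317/384·1 + (-2475/8512)·1 + (-575/8064)·1 + 367/684·1 = 1 ✓
b·c: (-2475/8512)·(-4/15) + (-575/8064)·8/5 + 367/684·1 = 1/2 ✓
b·c²: (-2475/8512)·16/225 + (-575/8064)·64/25 + 367/684·1 = 1/3 ✓
b·Ac: (-575/8064)·112/115 + 367/684·323/734 = 1/6 ✓
b·c³: (-2475/8512)·(-64/3375) + (-575/8064)·512/125 + 367/684·1 = 1/4 ✓
b·(c∘Ac): (-575/8064)·896/575 + 367/684·323/734 = 1/8 ✓
b·Ac²: (-575/8064)·(-448/1725) + 367/684·133/1101 = 1/12 ✓
b·A²c: 367/684·57/734 = 1/24 ✓; 4 stages ⇒ order 4.

4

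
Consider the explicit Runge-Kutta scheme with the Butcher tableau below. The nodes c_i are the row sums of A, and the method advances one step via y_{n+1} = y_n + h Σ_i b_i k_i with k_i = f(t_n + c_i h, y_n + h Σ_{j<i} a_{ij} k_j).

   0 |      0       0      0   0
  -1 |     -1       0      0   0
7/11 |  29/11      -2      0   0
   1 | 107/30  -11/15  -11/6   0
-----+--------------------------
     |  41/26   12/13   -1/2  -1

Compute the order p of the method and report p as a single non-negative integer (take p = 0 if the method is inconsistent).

b = (41/26, 12/13, -1/2, -1)
c = (0, -1, 7/11, 1)
Ac = (0, 0, 2, -13/30)
Σ b_i: 41/26·1 + 12/13·1 + (-1/2)·1 + (-1)·1 = 1 ✓
b·c: 12/13·(-1) + (-1/2)·7/11 + (-1)·1 = -641/286 ≠ 1/2 ⇒ order 1.

1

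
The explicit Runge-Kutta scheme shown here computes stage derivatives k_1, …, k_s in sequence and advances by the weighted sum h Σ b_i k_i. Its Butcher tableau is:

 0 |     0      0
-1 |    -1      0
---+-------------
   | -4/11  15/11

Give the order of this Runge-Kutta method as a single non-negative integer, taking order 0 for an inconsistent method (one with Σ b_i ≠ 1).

b = (-4/11, 15/11)
c = (0, -1)
Σ b_i: (-4/11)·1 + 15/11·1 = 1 ✓
b·c: 15/11·(-1) = -15/11 ≠ 1/2 ⇒ order 1.

1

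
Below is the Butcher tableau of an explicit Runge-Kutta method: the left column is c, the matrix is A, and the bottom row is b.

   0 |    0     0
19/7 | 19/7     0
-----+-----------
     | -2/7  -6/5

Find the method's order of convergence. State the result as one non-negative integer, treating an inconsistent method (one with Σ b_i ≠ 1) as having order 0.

b = (-2/7, -6/5)
c = (0, 19/7)
Σ b_i: (-2/7)·1 + (-6/5)·1 = -52/35 ≠ 1 ⇒ order 0.

0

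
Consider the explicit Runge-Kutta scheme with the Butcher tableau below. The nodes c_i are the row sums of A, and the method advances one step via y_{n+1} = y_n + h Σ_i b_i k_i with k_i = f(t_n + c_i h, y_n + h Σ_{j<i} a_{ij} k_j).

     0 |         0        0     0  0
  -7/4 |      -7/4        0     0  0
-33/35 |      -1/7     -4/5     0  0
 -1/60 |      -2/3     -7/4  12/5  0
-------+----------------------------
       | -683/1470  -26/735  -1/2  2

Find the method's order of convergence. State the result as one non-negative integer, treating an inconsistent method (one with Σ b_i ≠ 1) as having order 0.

b = (-683/1470, -26/735, -1/2, 2)
c = (0, -7/4, -33/35, -1/60)
Ac = (0, 0, 7/5, 2239/2800)
Σ b_i: (-683/1470)·1 + (-26/735)·1 + (-1/2)·1 + 2·1 = 1 ✓
b·c: (-26/735)·(-7/4) + (-1/2)·(-33/35) + 2·(-1/60) = 1/2 ✓
b·c²: (-26/735)·49/16 + (-1/2)·1089/1225 + 2·1/3600 = -4871/8820 ≠ 1/3 ⇒ order 2.
b·Ac: (-1/2)·7/5 + 2·2239/2800 = 1259/1400 ≠ 1/6

2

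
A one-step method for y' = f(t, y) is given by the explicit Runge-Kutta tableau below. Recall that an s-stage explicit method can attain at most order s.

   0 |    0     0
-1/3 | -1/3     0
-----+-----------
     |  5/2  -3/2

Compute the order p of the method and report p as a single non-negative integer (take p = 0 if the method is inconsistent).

2

b = (5/2, -3/2)
c = (0, -1/3)
Σ b_i: 5/2·1 + (-3/2)·1 = 1 ✓
b·c: (-3/2)·(-1/3) = 1/2 ✓; 2 stages ⇒ order 2.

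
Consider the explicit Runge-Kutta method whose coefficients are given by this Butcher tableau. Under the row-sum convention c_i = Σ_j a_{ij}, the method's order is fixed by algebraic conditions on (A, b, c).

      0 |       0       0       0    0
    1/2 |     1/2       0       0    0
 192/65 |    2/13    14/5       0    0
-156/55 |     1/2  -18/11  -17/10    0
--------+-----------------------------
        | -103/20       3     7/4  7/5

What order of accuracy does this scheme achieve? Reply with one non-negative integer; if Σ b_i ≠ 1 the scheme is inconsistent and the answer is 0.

1

b = (-103/20, 3, 7/4, 7/5)
c = (0, 1/2, 192/65, -156/55)
Ac = (0, 0, 7/5, -20877/3575)
Σ b_i: (-103/20)·1 + 3·1 + 7/4·1 + 7/5·1 = 1 ✓
b·c: 3·1/2 + 7/4·192/65 + 7/5·(-156/55) = 19293/7150 ≠ 1/2 ⇒ order 1.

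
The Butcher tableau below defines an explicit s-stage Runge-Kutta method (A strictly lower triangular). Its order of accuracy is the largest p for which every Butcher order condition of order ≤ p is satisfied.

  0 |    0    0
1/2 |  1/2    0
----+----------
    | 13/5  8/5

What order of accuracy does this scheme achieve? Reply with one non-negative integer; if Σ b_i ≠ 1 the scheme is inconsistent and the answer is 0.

b = (13/5, 8/5)
c = (0, 1/2)
Σ b_i: 13/5·1 + 8/5·1 = 21/5 ≠ 1 ⇒ order 0.

0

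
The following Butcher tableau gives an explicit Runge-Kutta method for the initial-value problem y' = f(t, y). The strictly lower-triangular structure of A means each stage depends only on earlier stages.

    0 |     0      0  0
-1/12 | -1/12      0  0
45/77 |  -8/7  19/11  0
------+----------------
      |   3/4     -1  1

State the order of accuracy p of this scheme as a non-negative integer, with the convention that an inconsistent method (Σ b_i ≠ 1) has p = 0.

b = (3/4, -1, 1)
c = (0, -1/12, 45/77)
Ac = (0, 0, -19/132)
Σ b_i: 3/4·1 + (-1)·1 + 1·1 = 3/4 ≠ 1 ⇒ order 0.

0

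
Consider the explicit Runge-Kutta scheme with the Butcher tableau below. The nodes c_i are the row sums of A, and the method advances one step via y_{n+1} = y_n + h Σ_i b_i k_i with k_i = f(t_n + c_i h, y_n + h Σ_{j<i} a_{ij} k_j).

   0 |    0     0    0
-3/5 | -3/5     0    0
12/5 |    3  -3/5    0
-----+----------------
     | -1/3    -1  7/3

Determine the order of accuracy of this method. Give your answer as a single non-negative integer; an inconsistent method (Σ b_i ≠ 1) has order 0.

b = (-1/3, -1, 7/3)
c = (0, -3/5, 12/5)
Ac = (0, 0, 9/25)
Σ b_i: (-1/3)·1 + (-1)·1 + 7/3·1 = 1 ✓
b·c: (-1)·(-3/5) + 7/3·12/5 = 31/5 ≠ 1/2 ⇒ order 1.

1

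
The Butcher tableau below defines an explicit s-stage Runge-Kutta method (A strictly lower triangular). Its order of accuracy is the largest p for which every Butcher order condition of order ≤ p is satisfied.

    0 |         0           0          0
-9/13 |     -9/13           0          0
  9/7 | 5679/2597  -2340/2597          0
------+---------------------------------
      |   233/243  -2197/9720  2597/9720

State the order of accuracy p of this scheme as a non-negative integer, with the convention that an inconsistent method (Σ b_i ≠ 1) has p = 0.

3

b = (233/243, -2197/9720, 2597/9720)
c = (0, -9/13, 9/7)
Ac = (0, 0, 1620/2597)
Σ b_i: 233/243·1 + (-2197/9720)·1 + 2597/9720·1 = 1 ✓
b·c: (-2197/9720)·(-9/13) + 2597/9720·9/7 = 1/2 ✓
b·c²: (-2197/9720)·81/169 + 2597/9720·81/49 = 1/3 ✓
b·Ac: 2597/9720·1620/2597 = 1/6 ✓; 3 stages ⇒ order 3.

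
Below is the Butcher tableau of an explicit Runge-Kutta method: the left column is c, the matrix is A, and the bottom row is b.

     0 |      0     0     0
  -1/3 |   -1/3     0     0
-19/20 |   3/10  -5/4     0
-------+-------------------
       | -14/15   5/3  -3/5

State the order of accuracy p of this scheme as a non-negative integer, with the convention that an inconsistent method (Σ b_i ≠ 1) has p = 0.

0

b = (-14/15, 5/3, -3/5)
c = (0, -1/3, -19/20)
Ac = (0, 0, 5/12)
Σ b_i: (-14/15)·1 + 5/3·1 + (-3/5)·1 = 2/15 ≠ 1 ⇒ order 0.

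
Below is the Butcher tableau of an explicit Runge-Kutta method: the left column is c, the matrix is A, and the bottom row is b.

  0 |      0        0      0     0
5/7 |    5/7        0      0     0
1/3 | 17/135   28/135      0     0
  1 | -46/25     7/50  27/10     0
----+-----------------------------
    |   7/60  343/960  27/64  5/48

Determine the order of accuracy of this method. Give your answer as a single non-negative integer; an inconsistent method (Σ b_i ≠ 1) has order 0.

4

b = (7/60, 343/960, 27/64, 5/48)
c = (0, 5/7, 1/3, 1)
Ac = (0, 0, 4/27, 1)
Σ b_i: 7/60·1 + 343/960·1 + 27/64·1 + 5/48·1 = 1 ✓
b·c: 343/960·5/7 + 27/64·1/3 + 5/48·1 = 1/2 ✓
b·c²: 343/960·25/49 + 27/64·1/9 + 5/48·1 = 1/3 ✓
b·Ac: 27/64·4/27 + 5/48·1 = 1/6 ✓
b·c³: 343/960·125/343 + 27/64·1/27 + 5/48·1 = 1/4 ✓
b·(c∘Ac): 27/64·4/81 + 5/48·1 = 1/8 ✓
b·Ac²: 27/64·20/189 + 5/48·13/35 = 1/12 ✓
b·A²c: 5/48·2/5 = 1/24 ✓; 4 stages ⇒ order 4.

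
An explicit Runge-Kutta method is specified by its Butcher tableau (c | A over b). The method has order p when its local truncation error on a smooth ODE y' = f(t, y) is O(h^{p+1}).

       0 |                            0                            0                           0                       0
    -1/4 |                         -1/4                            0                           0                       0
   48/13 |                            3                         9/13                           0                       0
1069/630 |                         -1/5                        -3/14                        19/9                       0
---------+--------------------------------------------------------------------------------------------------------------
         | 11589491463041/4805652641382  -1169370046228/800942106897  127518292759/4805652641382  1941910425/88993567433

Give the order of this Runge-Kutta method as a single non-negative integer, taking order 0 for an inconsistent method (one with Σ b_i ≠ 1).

3

b = (11589491463041/4805652641382, -1169370046228/800942106897, 127518292759/4805652641382, 1941910425/88993567433)
c = (0, -1/4, 48/13, 1069/630)
Ac = (0, 0, -9/52, 17141/2184)
Σ b_i: 11589491463041/4805652641382·1 + (-1169370046228/800942106897)·1 + 127518292759/4805652641382·1 + 1941910425/88993567433·1 = 1 ✓
b·c: (-1169370046228/800942106897)·(-1/4) + 127518292759/4805652641382·48/13 + 1941910425/88993567433·1069/630 = 1/2 ✓
b·c²: (-1169370046228/800942106897)·1/16 + 127518292759/4805652641382·2304/169 + 1941910425/88993567433·1142761/396900 = 1/3 ✓
b·Ac: 127518292759/4805652641382·(-9/52) + 1941910425/88993567433·17141/2184 = 1/6 ✓
b·c³: (-1169370046228/800942106897)·(-1/64) + 127518292759/4805652641382·110592/2197 + 1941910425/88993567433·1221611509/250047000 = 76886869576683053/52477726843891440 ≠ 1/4 ⇒ order 3.
b·(c∘Ac): 127518292759/4805652641382·(-108/169) + 1941910425/88993567433·18323729/1375920 = 1168904594449/4271691236784 ≠ 1/8
b·Ac²: 127518292759/4805652641382·9/208 + 1941910425/88993567433·1089029/37856 = 17461523267371/27765993039096 ≠ 1/12
b·A²c: 1941910425/88993567433·(-19/52) = -2838176775/355974269732 ≠ 1/24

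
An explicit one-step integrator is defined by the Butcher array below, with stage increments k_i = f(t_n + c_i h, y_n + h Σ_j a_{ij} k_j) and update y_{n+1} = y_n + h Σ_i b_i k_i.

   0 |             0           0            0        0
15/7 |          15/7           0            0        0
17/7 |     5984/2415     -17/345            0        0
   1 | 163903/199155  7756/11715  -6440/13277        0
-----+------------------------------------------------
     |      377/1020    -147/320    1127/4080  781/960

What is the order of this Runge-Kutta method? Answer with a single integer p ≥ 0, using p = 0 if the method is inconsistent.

4

b = (377/1020, -147/320, 1127/4080, 781/960)
c = (0, 15/7, 17/7, 1)
Ac = (0, 0, -17/161, 188/781)
Σ b_i: 377/1020·1 + (-147/320)·1 + 1127/4080·1 + 781/960·1 = 1 ✓
b·c: (-147/320)·15/7 + 1127/4080·17/7 + 781/960·1 = 1/2 ✓
b·c²: (-147/320)·225/49 + 1127/4080·289/49 + 781/960·1 = 1/3 ✓
b·Ac: 1127/4080·(-17/161) + 781/960·188/781 = 1/6 ✓
b·c³: (-147/320)·3375/343 + 1127/4080·4913/343 + 781/960·1 = 1/4 ✓
b·(c∘Ac): 1127/4080·(-289/1127) + 781/960·188/781 = 1/8 ✓
b·Ac²: 1127/4080·(-255/1127) + 781/960·140/781 = 1/12 ✓
b·A²c: 781/960·40/781 = 1/24 ✓; 4 stages ⇒ order 4.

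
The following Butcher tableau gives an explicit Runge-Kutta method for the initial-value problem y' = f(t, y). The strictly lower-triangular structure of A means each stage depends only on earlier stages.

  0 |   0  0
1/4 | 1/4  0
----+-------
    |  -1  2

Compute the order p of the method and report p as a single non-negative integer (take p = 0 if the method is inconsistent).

2

b = (-1, 2)
c = (0, 1/4)
Σ b_i: (-1)·1 + 2·1 = 1 ✓
b·c: 2·1/4 = 1/2 ✓; 2 stages ⇒ order 2.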